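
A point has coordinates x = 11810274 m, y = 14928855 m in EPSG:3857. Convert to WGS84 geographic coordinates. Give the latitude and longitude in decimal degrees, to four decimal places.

lat 79.0025°, lon 106.0935°

R = 6378137 m. λ = x/R = 106.09349644°.
φ = 2·arctan(exp(y/R)) − 90° = 2·arctan(10.38777) − 90° = 79.00250011°.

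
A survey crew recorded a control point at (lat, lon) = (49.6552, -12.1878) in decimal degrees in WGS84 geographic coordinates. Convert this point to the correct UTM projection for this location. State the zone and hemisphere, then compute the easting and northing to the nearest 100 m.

Zone 28N: E 703000 m, N 5504100 m

Longitude -12.1878° lies in the 6° band [-18°, -12°), giving zone 28; latitude is north of the equator, so 28N.
Zone 28 central meridian λ₀ = 6×28 − 183 = -15°; Δλ = +2.8122°.
Transverse Mercator on WGS84 with k₀ = 0.9996 gives E = 702966.754 m, N = 5504093.164 m.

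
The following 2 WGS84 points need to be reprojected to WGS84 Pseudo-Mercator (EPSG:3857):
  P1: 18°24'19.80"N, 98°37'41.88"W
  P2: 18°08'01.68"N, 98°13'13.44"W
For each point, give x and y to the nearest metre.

Web Mercator: x = R·λ, y = R·ln tan(π/4+φ/2), R = 6378137 m.
P1 (18.4055°, -98.6283°) → (-10979252.134, 2085066.659) m.
P2 (18.1338°, -98.2204°) → (-10933844.914, 2053215.558) m.

P1: x -10979252 m, y 2085067 m; P2: x -10933845 m, y 2053216 m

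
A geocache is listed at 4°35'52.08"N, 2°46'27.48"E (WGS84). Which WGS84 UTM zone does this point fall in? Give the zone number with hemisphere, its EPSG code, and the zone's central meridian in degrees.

UTM zone = ⌊(λ + 180)/6⌋ + 1; 2.7743° ∈ [0°, 6°) → zone 31.
Hemisphere: N (φ ≥ 0).
Central meridian λ₀ = 6×31 − 183 = 3°.
EPSG code: 32631.

Zone 31N (EPSG:32631), central meridian 3°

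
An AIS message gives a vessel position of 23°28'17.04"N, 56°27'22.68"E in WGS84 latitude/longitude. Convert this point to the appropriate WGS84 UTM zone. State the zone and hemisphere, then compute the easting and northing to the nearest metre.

Longitude 56.4563° lies in the 6° band [54°, 60°), giving zone 40; latitude is north of the equator, so 40N.
Zone 40 central meridian λ₀ = 6×40 − 183 = 57°; Δλ = -0.5437°.
Transverse Mercator on WGS84 with k₀ = 0.9996 gives E = 444475.586 m, N = 2595810.098 m.

Zone 40N: E 444476 m, N 2595810 m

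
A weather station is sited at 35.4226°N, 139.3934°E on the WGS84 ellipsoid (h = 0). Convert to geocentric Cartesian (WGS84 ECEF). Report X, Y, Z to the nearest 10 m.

X -3950400 m, Y 3386690 m, Z 3676170 m

WGS84: a = 6378137 m, e² = 0.006694380; N(φ) = a/√(1−e²sin²φ) = 6385321.031 m.
X = (N+h)·cosφ·cosλ = -3950397.098 m; Y = (N+h)·cosφ·sinλ = 3386689.241 m; Z = (N(1−e²)+h)·sinφ = 3676173.431 m.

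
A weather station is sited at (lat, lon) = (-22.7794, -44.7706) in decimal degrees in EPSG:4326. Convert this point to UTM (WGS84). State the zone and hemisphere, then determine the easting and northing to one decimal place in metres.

Zone 23S: E 523547.3 m, N 7480882.0 m

Longitude -44.7706° lies in the 6° band [-48°, -42°), giving zone 23; latitude is south of the equator, so 23S.
Zone 23 central meridian λ₀ = 6×23 − 183 = -45°; Δλ = +0.2294°.
Transverse Mercator on WGS84 with k₀ = 0.9996 gives E = 523547.336 m, N = 7480882.002 m.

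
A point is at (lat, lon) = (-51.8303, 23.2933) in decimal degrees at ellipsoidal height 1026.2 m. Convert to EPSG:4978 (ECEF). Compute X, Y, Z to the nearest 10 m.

X 3628470 m, Y 1562160 m, Z -4991960 m

WGS84: a = 6378137 m, e² = 0.006694380; N(φ) = a/√(1−e²sin²φ) = 6391373.486 m.
X = (N+h)·cosφ·cosλ = 3628465.151 m; Y = (N+h)·cosφ·sinλ = 1562160.999 m; Z = (N(1−e²)+h)·sinφ = -4991963.315 m.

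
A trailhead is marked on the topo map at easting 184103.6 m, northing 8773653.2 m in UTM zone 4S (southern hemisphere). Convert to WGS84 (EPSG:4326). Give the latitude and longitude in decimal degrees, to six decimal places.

lat -11.079900°, lon -161.891300°

Zone 4S: λ₀ = -159°, k₀ = 0.9996, false easting 500000 m, false northing 10000000 m.
Meridian distance M = (N − FN)/k₀ = -1226837.5 m.
Inverse transverse Mercator on WGS84 gives φ = -11.07990041°, λ = -161.89130022°.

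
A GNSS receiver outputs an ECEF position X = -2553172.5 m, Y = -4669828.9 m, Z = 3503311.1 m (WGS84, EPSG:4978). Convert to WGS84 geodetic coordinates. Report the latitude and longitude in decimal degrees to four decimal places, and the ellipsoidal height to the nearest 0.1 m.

lat 33.5316°, lon -118.6671°, h 99.0 m

λ = atan2(Y, X) = -118.66709983°; p = √(X²+Y²) = 5322216.8 m.
Bowring's method on WGS84 (a = 6378137 m, b = 6356752.314 m) gives φ = 33.53160005°, h = 98.983 m.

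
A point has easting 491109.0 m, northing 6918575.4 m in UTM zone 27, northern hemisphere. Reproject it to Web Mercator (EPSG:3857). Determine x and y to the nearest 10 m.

Unproject from UTM 27N (λ₀ = -21°) → φ = 62.39839984°, λ = -21.17199947°.
Web Mercator (R = 6378137 m): x = -2356856.200 m, y = 8954233.913 m.

x -2356860 m, y 8954230 m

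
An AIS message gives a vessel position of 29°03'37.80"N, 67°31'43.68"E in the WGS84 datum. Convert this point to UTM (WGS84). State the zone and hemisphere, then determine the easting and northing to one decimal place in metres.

Zone 42N: E 356780.4 m, N 3215581.8 m

Longitude 67.5288° lies in the 6° band [66°, 72°), giving zone 42; latitude is north of the equator, so 42N.
Zone 42 central meridian λ₀ = 6×42 − 183 = 69°; Δλ = -1.4712°.
Transverse Mercator on WGS84 with k₀ = 0.9996 gives E = 356780.367 m, N = 3215581.793 m.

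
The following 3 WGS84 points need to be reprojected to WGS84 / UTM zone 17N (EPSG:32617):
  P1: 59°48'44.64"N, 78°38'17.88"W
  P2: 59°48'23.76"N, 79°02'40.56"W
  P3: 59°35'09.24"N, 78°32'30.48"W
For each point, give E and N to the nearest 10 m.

UTM zone 17N: λ₀ = -81°, k₀ = 0.9996.
P1 (59.8124°, -78.6383°) → (632456.702, 6632879.086) m.
P2 (59.8066°, -79.0446°) → (609693.120, 6631491.097) m.
P3 (59.5859°, -78.5418°) → (638801.825, 6607863.685) m.

P1: E 632460 m, N 6632880 m; P2: E 609690 m, N 6631490 m; P3: E 638800 m, N 6607860 m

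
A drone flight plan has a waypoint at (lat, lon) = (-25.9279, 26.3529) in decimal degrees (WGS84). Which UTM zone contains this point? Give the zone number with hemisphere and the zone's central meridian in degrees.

UTM zone = ⌊(λ + 180)/6⌋ + 1; 26.3529° ∈ [24°, 30°) → zone 35.
Hemisphere: S (φ < 0).
Central meridian λ₀ = 6×35 − 183 = 27°.

Zone 35S, central meridian 27°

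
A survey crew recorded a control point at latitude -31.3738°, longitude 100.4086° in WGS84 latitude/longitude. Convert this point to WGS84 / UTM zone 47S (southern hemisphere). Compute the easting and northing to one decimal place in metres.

Zone 47 central meridian λ₀ = 6×47 − 183 = 99°; Δλ = +1.4086°.
Transverse Mercator on WGS84 with k₀ = 0.9996 gives E = 633952.316 m, N = 6528113.081 m.

E 633952.3 m, N 6528113.1 m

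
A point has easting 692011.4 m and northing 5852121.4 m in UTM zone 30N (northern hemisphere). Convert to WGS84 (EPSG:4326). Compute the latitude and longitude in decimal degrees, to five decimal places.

Zone 30N: λ₀ = -3°, k₀ = 0.9996, false easting 500000 m.
Meridian distance M = (N − FN)/k₀ = 5854463.2 m.
Inverse transverse Mercator on WGS84 gives φ = 52.78469971°, λ = -0.15269948°.

lat 52.78470°, lon -0.15270°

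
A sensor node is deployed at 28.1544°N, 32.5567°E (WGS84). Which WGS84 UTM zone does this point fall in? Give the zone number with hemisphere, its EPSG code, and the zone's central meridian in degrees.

Zone 36N (EPSG:32636), central meridian 33°

UTM zone = ⌊(λ + 180)/6⌋ + 1; 32.5567° ∈ [30°, 36°) → zone 36.
Hemisphere: N (φ ≥ 0).
Central meridian λ₀ = 6×36 − 183 = 33°.
EPSG code: 32636.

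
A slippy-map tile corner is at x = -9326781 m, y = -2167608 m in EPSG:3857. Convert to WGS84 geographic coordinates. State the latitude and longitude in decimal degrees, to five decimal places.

R = 6378137 m. λ = x/R = -83.78389924°.
φ = 2·arctan(exp(y/R)) − 90° = 2·arctan(0.71188) − 90° = -19.10759850°.

lat -19.10760°, lon -83.78390°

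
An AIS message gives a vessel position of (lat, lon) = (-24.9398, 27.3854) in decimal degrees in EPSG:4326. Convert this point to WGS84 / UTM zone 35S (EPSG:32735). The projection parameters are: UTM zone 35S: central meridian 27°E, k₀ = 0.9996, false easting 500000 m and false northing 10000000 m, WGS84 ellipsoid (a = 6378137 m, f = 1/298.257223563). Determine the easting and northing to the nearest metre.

E 538910 m, N 7241663 m

Zone 35 central meridian λ₀ = 6×35 − 183 = 27°; Δλ = +0.3854°.
Transverse Mercator on WGS84 with k₀ = 0.9996 gives E = 538909.721 m, N = 7241662.905 m.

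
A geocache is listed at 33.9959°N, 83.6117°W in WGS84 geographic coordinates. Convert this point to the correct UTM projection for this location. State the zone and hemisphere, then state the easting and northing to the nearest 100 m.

Zone 17N: E 258800 m, N 3764800 m

Longitude -83.6117° lies in the 6° band [-84°, -78°), giving zone 17; latitude is north of the equator, so 17N.
Zone 17 central meridian λ₀ = 6×17 − 183 = -81°; Δλ = -2.6117°.
Transverse Mercator on WGS84 with k₀ = 0.9996 gives E = 258772.026 m, N = 3764776.725 m.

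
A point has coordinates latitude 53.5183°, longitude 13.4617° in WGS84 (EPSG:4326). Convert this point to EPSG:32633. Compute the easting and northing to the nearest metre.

E 398008 m, N 5931031 m

Zone 33 central meridian λ₀ = 6×33 − 183 = 15°; Δλ = -1.5383°.
Transverse Mercator on WGS84 with k₀ = 0.9996 gives E = 398008.225 m, N = 5931030.633 m.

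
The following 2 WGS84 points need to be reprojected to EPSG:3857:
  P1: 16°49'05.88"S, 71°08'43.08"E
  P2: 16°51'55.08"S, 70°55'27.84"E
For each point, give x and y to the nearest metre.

P1: x 7919859 m, y -1899684 m; P2: x 7895268 m, y -1905151 m

Web Mercator: x = R·λ, y = R·ln tan(π/4+φ/2), R = 6378137 m.
P1 (-16.8183°, 71.1453°) → (7919858.568, -1899684.305) m.
P2 (-16.8653°, 70.9244°) → (7895268.093, -1905150.787) m.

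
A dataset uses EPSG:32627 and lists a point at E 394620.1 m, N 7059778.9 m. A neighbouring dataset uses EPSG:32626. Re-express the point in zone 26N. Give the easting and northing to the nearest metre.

UTM 27N → geographic: φ = 63.65010045°, λ = -23.12819995°.
UTM 26N (λ₀ = -27°) forward: E = 691654.214 m, N = 7063830.695 m.

E 691654 m, N 7063831 m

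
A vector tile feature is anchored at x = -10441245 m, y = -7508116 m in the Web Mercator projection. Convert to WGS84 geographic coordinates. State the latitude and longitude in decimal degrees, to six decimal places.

R = 6378137 m. λ = x/R = -93.79529969°.
φ = 2·arctan(exp(y/R)) − 90° = 2·arctan(0.30815) − 90° = -55.74650201°.

lat -55.746502°, lon -93.795300°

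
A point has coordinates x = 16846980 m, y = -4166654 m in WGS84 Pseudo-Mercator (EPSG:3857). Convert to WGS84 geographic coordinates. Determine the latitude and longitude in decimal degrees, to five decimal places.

lat -35.02040°, lon 151.33900°

R = 6378137 m. λ = x/R = 151.33899625°.
φ = 2·arctan(exp(y/R)) − 90° = 2·arctan(0.52034) − 90° = -35.02040170°.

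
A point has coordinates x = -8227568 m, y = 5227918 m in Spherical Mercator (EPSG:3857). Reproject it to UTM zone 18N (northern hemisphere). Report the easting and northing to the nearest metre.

E 589681 m, N 4699795 m

Web Mercator inverse (R = 6378137 m) → φ = 42.44529742°, λ = -73.90950086°.
UTM 18N forward: E = 589680.652 m, N = 4699795.022 m.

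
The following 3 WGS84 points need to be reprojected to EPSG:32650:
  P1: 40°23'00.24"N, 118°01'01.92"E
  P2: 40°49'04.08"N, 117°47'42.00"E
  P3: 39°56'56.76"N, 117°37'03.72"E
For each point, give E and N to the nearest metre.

P1: E 586341 m, N 4470809 m; P2: E 567045 m, N 4518836 m; P3: E 552766 m, N 4422290 m

UTM zone 50N: λ₀ = 117°, k₀ = 0.9996.
P1 (40.3834°, 118.0172°) → (586341.065, 4470808.878) m.
P2 (40.8178°, 117.7950°) → (567044.813, 4518835.503) m.
P3 (39.9491°, 117.6177°) → (552765.996, 4422290.481) m.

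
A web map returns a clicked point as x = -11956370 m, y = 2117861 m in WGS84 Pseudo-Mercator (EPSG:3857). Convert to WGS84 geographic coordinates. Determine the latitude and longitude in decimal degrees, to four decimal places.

R = 6378137 m. λ = x/R = -107.40589914°.
φ = 2·arctan(exp(y/R)) − 90° = 2·arctan(1.39382) − 90° = 18.68479882°.

lat 18.6848°, lon -107.4059°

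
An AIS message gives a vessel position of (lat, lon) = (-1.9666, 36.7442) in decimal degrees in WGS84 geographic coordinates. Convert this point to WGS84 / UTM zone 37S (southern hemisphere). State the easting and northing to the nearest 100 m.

E 249100 m, N 9782500 m

Zone 37 central meridian λ₀ = 6×37 − 183 = 39°; Δλ = -2.2558°.
Transverse Mercator on WGS84 with k₀ = 0.9996 gives E = 249067.677 m, N = 9782461.171 m.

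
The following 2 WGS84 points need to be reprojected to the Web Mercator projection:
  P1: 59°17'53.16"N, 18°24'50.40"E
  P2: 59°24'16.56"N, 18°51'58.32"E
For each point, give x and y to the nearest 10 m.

Web Mercator: x = R·λ, y = R·ln tan(π/4+φ/2), R = 6378137 m.
P1 (59.2981°, 18.4140°) → (2049837.103, 8245098.601) m.
P2 (59.4046°, 18.8662°) → (2100175.777, 8268355.145) m.

P1: x 2049840 m, y 8245100 m; P2: x 2100180 m, y 8268360 m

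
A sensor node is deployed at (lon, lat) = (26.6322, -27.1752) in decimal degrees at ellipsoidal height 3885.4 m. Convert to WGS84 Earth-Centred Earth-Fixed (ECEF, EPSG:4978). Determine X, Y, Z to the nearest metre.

X 5078710 m, Y 2546799 m, Z -2897274 m

WGS84: a = 6378137 m, e² = 0.006694380; N(φ) = a/√(1−e²sin²φ) = 6382594.752 m.
X = (N+h)·cosφ·cosλ = 5078709.539 m; Y = (N+h)·cosφ·sinλ = 2546799.242 m; Z = (N(1−e²)+h)·sinφ = -2897273.713 m.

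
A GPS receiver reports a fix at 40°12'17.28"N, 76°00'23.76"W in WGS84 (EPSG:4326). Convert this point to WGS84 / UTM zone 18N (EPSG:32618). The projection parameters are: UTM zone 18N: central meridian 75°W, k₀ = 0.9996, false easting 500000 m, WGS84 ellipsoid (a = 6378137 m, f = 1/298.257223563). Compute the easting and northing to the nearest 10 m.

Zone 18 central meridian λ₀ = 6×18 − 183 = -75°; Δλ = -1.0066°.
Transverse Mercator on WGS84 with k₀ = 0.9996 gives E = 414333.428 m, N = 4450974.211 m.

E 414330 m, N 4450970 m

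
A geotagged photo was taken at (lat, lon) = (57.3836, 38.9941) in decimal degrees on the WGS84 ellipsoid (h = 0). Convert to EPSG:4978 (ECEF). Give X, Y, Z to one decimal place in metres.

X 2678334.3 m, Y 2168415.8 m, Z 5349046.4 m

WGS84: a = 6378137 m, e² = 0.006694380; N(φ) = a/√(1−e²sin²φ) = 6393337.444 m.
X = (N+h)·cosφ·cosλ = 2678334.325 m; Y = (N+h)·cosφ·sinλ = 2168415.754 m; Z = (N(1−e²)+h)·sinφ = 5349046.408 m.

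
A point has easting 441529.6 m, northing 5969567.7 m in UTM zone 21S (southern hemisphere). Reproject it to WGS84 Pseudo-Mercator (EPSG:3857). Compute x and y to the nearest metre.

x -6417814 m, y -4358194 m

Unproject from UTM 21S (λ₀ = -57°) → φ = -36.41729995°, λ = -57.65220033°.
Web Mercator (R = 6378137 m): x = -6417813.584 m, y = -4358194.171 m.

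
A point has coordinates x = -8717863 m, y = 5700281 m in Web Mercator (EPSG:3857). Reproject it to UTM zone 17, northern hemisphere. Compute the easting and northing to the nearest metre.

Web Mercator inverse (R = 6378137 m) → φ = 45.49810015°, λ = -78.31389578°.
UTM 17N forward: E = 709862.549 m, N = 5041795.312 m.

E 709863 m, N 5041795 m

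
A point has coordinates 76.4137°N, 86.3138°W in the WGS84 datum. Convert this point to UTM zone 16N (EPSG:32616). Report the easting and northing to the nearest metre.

Zone 16 central meridian λ₀ = 6×16 − 183 = -87°; Δλ = +0.6862°.
Transverse Mercator on WGS84 with k₀ = 0.9996 gives E = 517993.585 m, N = 8481452.890 m.

E 517994 m, N 8481453 m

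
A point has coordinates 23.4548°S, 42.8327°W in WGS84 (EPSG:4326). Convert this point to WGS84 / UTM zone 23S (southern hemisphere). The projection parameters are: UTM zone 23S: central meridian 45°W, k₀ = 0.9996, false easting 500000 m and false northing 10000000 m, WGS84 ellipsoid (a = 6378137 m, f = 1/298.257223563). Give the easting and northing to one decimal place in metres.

Zone 23 central meridian λ₀ = 6×23 − 183 = -45°; Δλ = +2.1673°.
Transverse Mercator on WGS84 with k₀ = 0.9996 gives E = 721393.443 m, N = 7404465.374 m.

E 721393.4 m, N 7404465.4 m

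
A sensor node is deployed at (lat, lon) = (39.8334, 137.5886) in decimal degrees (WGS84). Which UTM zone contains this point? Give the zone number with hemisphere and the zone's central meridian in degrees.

UTM zone = ⌊(λ + 180)/6⌋ + 1; 137.5886° ∈ [132°, 138°) → zone 53.
Hemisphere: N (φ ≥ 0).
Central meridian λ₀ = 6×53 − 183 = 135°.

Zone 53N, central meridian 135°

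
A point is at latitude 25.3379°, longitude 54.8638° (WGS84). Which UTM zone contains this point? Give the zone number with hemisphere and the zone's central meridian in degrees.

Zone 40N, central meridian 57°

UTM zone = ⌊(λ + 180)/6⌋ + 1; 54.8638° ∈ [54°, 60°) → zone 40.
Hemisphere: N (φ ≥ 0).
Central meridian λ₀ = 6×40 − 183 = 57°.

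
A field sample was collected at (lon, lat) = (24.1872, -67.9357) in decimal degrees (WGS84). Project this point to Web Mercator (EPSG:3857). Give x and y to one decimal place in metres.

x 2692506.8 m, y -10427916.2 m

Web Mercator is spherical with R = a = 6378137 m.
x = R·λ = 6378137 × 0.422146277 = 2692506.788 m.
y = R·ln tan(π/4 + φ/2) = 6378137 × -1.634947034 = -10427916.171 m.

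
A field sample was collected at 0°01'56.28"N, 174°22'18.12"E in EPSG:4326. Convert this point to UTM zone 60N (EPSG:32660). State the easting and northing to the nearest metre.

Zone 60 central meridian λ₀ = 6×60 − 183 = 177°; Δλ = -2.6283°.
Transverse Mercator on WGS84 with k₀ = 0.9996 gives E = 207432.743 m, N = 3573.905 m.

E 207433 m, N 3574 m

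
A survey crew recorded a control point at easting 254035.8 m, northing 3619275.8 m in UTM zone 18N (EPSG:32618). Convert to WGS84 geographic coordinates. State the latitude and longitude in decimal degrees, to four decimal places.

Zone 18N: λ₀ = -75°, k₀ = 0.9996, false easting 500000 m.
Meridian distance M = (N − FN)/k₀ = 3620724.1 m.
Inverse transverse Mercator on WGS84 gives φ = 32.68380008°, λ = -77.62329970°.

lat 32.6838°, lon -77.6233°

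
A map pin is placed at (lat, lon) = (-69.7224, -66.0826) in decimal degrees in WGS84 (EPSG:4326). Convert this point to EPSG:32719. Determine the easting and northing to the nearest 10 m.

E 612800 m, N 2262390 m

Zone 19 central meridian λ₀ = 6×19 − 183 = -69°; Δλ = +2.9174°.
Transverse Mercator on WGS84 with k₀ = 0.9996 gives E = 612803.695 m, N = 2262388.987 m.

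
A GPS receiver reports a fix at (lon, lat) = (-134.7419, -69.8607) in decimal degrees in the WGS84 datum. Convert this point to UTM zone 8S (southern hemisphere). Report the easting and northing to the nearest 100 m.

E 509900 m, N 2249600 m

Zone 8 central meridian λ₀ = 6×8 − 183 = -135°; Δλ = +0.2581°.
Transverse Mercator on WGS84 with k₀ = 0.9996 gives E = 509917.706 m, N = 2249640.143 m.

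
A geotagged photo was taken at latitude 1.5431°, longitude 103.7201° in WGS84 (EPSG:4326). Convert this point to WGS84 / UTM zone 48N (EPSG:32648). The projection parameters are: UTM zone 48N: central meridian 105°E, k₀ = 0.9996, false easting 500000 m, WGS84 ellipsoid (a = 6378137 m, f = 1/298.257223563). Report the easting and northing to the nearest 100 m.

E 357600 m, N 170600 m

Zone 48 central meridian λ₀ = 6×48 − 183 = 105°; Δλ = -1.2799°.
Transverse Mercator on WGS84 with k₀ = 0.9996 gives E = 357618.573 m, N = 170602.158 m.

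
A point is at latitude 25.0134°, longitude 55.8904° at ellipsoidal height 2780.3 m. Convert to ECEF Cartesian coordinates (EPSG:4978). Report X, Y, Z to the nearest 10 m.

X 3244610 m, Y 4790540 m, Z 2681600 m

WGS84: a = 6378137 m, e² = 0.006694380; N(φ) = a/√(1−e²sin²φ) = 6381957.290 m.
X = (N+h)·cosφ·cosλ = 3244607.327 m; Y = (N+h)·cosφ·sinλ = 4790535.830 m; Z = (N(1−e²)+h)·sinφ = 2681595.270 m.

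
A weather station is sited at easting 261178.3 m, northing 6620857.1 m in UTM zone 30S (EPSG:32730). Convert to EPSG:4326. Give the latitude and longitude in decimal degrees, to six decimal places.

lat -30.520900°, lon -5.488900°

Zone 30S: λ₀ = -3°, k₀ = 0.9996, false easting 500000 m, false northing 10000000 m.
Meridian distance M = (N − FN)/k₀ = -3380495.1 m.
Inverse transverse Mercator on WGS84 gives φ = -30.52089970°, λ = -5.48889986°.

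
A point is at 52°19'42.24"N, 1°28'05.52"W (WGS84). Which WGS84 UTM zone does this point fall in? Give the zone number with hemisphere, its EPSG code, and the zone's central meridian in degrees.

UTM zone = ⌊(λ + 180)/6⌋ + 1; -1.4682° ∈ [-6°, 0°) → zone 30.
Hemisphere: N (φ ≥ 0).
Central meridian λ₀ = 6×30 − 183 = -3°.
EPSG code: 32630.

Zone 30N (EPSG:32630), central meridian -3°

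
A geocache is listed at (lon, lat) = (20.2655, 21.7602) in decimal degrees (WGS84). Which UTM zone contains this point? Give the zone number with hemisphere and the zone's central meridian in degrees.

Zone 34N, central meridian 21°

UTM zone = ⌊(λ + 180)/6⌋ + 1; 20.2655° ∈ [18°, 24°) → zone 34.
Hemisphere: N (φ ≥ 0).
Central meridian λ₀ = 6×34 − 183 = 21°.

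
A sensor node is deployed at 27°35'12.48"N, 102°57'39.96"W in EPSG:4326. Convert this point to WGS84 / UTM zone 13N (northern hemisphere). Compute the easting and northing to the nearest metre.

Zone 13 central meridian λ₀ = 6×13 − 183 = -105°; Δλ = +2.0389°.
Transverse Mercator on WGS84 with k₀ = 0.9996 gives E = 701253.698 m, N = 3053090.183 m.

E 701254 m, N 3053090 m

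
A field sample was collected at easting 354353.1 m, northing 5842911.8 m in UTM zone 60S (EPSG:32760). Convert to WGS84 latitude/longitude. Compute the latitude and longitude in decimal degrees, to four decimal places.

lat -37.5493°, lon 175.3512°

Zone 60S: λ₀ = 177°, k₀ = 0.9996, false easting 500000 m, false northing 10000000 m.
Meridian distance M = (N − FN)/k₀ = -4158751.7 m.
Inverse transverse Mercator on WGS84 gives φ = -37.54929989°, λ = 175.35120006°.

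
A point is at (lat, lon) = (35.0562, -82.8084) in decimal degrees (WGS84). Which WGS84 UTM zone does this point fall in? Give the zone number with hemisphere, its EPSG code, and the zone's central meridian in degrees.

UTM zone = ⌊(λ + 180)/6⌋ + 1; -82.8084° ∈ [-84°, -78°) → zone 17.
Hemisphere: N (φ ≥ 0).
Central meridian λ₀ = 6×17 − 183 = -81°.
EPSG code: 32617.

Zone 17N (EPSG:32617), central meridian -81°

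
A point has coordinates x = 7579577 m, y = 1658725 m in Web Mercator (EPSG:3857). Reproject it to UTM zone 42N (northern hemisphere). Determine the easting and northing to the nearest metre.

Web Mercator inverse (R = 6378137 m) → φ = 14.73540277°, λ = 68.08849866°.
UTM 42N forward: E = 401883.711 m, N = 1629259.228 m.

E 401884 m, N 1629259 m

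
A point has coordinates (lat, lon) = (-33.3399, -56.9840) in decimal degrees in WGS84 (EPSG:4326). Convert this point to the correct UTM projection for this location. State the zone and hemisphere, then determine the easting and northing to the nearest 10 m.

Longitude -56.9840° lies in the 6° band [-60°, -54°), giving zone 21; latitude is south of the equator, so 21S.
Zone 21 central meridian λ₀ = 6×21 − 183 = -57°; Δλ = +0.0160°.
Transverse Mercator on WGS84 with k₀ = 0.9996 gives E = 501488.896 m, N = 6311030.566 m.

Zone 21S: E 501490 m, N 6311030 m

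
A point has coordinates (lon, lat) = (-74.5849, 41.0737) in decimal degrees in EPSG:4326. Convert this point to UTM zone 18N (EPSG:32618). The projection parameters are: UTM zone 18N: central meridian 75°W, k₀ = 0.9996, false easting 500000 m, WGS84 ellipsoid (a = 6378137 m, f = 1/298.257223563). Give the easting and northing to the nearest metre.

Zone 18 central meridian λ₀ = 6×18 − 183 = -75°; Δλ = +0.4151°.
Transverse Mercator on WGS84 with k₀ = 0.9996 gives E = 534871.672 m, N = 4547021.510 m.

E 534872 m, N 4547022 m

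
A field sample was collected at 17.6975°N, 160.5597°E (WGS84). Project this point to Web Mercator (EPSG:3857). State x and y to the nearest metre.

Web Mercator is spherical with R = a = 6378137 m.
x = R·λ = 6378137 × 2.802295411 = 17873424.046 m.
y = R·ln tan(π/4 + φ/2) = 6378137 × 0.313911668 = 2002171.623 m.

x 17873424 m, y 2002172 m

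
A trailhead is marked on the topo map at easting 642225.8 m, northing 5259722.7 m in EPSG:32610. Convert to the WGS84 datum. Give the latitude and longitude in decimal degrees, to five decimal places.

Zone 10N: λ₀ = -123°, k₀ = 0.9996, false easting 500000 m.
Meridian distance M = (N − FN)/k₀ = 5261827.4 m.
Inverse transverse Mercator on WGS84 gives φ = 47.47539994°, λ = -121.11240046°.

lat 47.47540°, lon -121.11240°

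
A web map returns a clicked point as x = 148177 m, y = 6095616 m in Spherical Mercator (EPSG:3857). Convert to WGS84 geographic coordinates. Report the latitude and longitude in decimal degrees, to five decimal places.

R = 6378137 m. λ = x/R = 1.33109664°.
φ = 2·arctan(exp(y/R)) − 90° = 2·arctan(2.60050) − 90° = 47.93240022°.

lat 47.93240°, lon 1.33110°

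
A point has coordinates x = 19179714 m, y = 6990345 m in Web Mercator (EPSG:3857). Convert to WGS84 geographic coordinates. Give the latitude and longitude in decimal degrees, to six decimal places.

lat 53.039701°, lon 172.294302°

R = 6378137 m. λ = x/R = 172.29430231°.
φ = 2·arctan(exp(y/R)) − 90° = 2·arctan(2.99213) − 90° = 53.03970149°.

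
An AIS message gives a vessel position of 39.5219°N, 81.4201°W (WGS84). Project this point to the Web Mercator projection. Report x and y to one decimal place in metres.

Web Mercator is spherical with R = a = 6378137 m.
x = R·λ = 6378137 × -1.421048822 = -9063644.072 m.
y = R·ln tan(π/4 + φ/2) = 6378137 × 0.752054619 = 4796707.391 m.

x -9063644.1 m, y 4796707.4 m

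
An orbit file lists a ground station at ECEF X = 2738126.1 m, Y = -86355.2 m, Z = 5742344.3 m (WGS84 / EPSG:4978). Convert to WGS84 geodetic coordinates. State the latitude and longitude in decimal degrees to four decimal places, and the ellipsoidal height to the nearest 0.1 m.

λ = atan2(Y, X) = -1.80639929°; p = √(X²+Y²) = 2739487.5 m.
Bowring's method on WGS84 (a = 6378137 m, b = 6356752.314 m) gives φ = 64.64489974°, h = 1634.488 m.

lat 64.6449°, lon -1.8064°, h 1634.5 m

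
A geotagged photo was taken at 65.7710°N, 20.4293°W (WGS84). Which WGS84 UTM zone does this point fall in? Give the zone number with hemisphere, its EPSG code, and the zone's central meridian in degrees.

Zone 27N (EPSG:32627), central meridian -21°

UTM zone = ⌊(λ + 180)/6⌋ + 1; -20.4293° ∈ [-24°, -18°) → zone 27.
Hemisphere: N (φ ≥ 0).
Central meridian λ₀ = 6×27 − 183 = -21°.
EPSG code: 32627.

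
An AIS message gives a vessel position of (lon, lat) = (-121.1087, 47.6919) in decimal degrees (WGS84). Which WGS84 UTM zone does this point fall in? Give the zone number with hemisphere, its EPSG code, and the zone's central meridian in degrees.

UTM zone = ⌊(λ + 180)/6⌋ + 1; -121.1087° ∈ [-126°, -120°) → zone 10.
Hemisphere: N (φ ≥ 0).
Central meridian λ₀ = 6×10 − 183 = -123°.
EPSG code: 32610.

Zone 10N (EPSG:32610), central meridian -123°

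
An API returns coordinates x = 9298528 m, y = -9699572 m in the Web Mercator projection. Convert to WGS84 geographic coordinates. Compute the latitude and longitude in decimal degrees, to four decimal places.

R = 6378137 m. λ = x/R = 83.53009822°.
φ = 2·arctan(exp(y/R)) − 90° = 2·arctan(0.21855) − 90° = -65.34400169°.

lat -65.3440°, lon 83.5301°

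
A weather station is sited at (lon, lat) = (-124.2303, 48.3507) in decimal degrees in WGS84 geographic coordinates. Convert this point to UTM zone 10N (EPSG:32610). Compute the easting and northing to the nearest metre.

Zone 10 central meridian λ₀ = 6×10 − 183 = -123°; Δλ = -1.2303°.
Transverse Mercator on WGS84 with k₀ = 0.9996 gives E = 408849.691 m, N = 5356011.576 m.

E 408850 m, N 5356012 m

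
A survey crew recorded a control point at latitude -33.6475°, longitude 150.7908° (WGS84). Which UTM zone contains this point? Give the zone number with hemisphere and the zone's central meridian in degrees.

UTM zone = ⌊(λ + 180)/6⌋ + 1; 150.7908° ∈ [150°, 156°) → zone 56.
Hemisphere: S (φ < 0).
Central meridian λ₀ = 6×56 − 183 = 153°.

Zone 56S, central meridian 153°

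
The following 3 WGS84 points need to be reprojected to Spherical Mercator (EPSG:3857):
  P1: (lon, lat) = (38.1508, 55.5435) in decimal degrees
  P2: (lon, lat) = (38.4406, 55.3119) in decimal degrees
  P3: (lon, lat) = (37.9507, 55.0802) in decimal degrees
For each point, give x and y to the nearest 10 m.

P1: x 4246930 m, y 7468070 m; P2: x 4279190 m, y 7422640 m; P3: x 4224650 m, y 7377450 m

Web Mercator: x = R·λ, y = R·ln tan(π/4+φ/2), R = 6378137 m.
P1 (55.5435°, 38.1508°) → (4246927.629, 7468071.005) m.
P2 (55.3119°, 38.4406°) → (4279188.018, 7422636.377) m.
P3 (55.0802°, 37.9507°) → (4224652.599, 7377446.881) m.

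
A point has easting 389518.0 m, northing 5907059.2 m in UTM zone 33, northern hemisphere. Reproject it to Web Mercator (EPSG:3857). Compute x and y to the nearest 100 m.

x 1485200 m, y 7038900 m

Unproject from UTM 33N (λ₀ = 15°) → φ = 53.30120033°, λ = 13.34210066°.
Web Mercator (R = 6378137 m): x = 1485235.852 m, y = 7038907.332 m.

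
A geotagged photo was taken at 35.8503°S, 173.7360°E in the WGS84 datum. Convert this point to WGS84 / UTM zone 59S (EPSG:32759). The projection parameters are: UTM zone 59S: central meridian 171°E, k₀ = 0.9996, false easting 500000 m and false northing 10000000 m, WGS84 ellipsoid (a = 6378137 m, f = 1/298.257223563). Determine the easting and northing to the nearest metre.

E 747084 m, N 6029199 m

Zone 59 central meridian λ₀ = 6×59 − 183 = 171°; Δλ = +2.7360°.
Transverse Mercator on WGS84 with k₀ = 0.9996 gives E = 747084.104 m, N = 6029198.622 m.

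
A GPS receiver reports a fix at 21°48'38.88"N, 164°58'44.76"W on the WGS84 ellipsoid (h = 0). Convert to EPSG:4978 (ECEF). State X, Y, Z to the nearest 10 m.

X -5721880 m, Y -1535410 m, Z 2354980 m

WGS84: a = 6378137 m, e² = 0.006694380; N(φ) = a/√(1−e²sin²φ) = 6381086.125 m.
X = (N+h)·cosφ·cosλ = -5721875.872 m; Y = (N+h)·cosφ·sinλ = -1535409.282 m; Z = (N(1−e²)+h)·sinφ = 2354975.539 m.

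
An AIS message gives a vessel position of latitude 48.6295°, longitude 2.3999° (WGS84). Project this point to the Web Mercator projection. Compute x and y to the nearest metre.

Web Mercator is spherical with R = a = 6378137 m.
x = R·λ = 6378137 × 0.041886157 = 267155.646 m.
y = R·ln tan(π/4 + φ/2) = 6378137 × 0.973987786 = 6212227.533 m.

x 267156 m, y 6212228 m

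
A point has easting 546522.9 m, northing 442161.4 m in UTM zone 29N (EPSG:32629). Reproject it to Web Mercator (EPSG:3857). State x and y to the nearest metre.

Unproject from UTM 29N (λ₀ = -9°) → φ = 4.00020030°, λ = -8.58089996°.
Web Mercator (R = 6378137 m): x = -955221.414 m, y = 445662.461 m.

x -955221 m, y 445662 m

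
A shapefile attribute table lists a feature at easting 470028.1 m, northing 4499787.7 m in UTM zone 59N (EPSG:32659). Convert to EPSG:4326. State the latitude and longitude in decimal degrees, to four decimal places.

Zone 59N: λ₀ = 171°, k₀ = 0.9996, false easting 500000 m.
Meridian distance M = (N − FN)/k₀ = 4501588.3 m.
Inverse transverse Mercator on WGS84 gives φ = 40.64839982°, λ = 170.64549988°.

lat 40.6484°, lon 170.6455°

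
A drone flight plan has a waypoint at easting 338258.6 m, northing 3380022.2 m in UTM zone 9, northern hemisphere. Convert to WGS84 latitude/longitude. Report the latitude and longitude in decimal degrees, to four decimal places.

Zone 9N: λ₀ = -129°, k₀ = 0.9996, false easting 500000 m.
Meridian distance M = (N − FN)/k₀ = 3381374.7 m.
Inverse transverse Mercator on WGS84 gives φ = 30.54170032°, λ = -130.68610045°.

lat 30.5417°, lon -130.6861°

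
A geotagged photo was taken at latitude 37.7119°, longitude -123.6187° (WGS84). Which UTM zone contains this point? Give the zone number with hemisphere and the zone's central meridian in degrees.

UTM zone = ⌊(λ + 180)/6⌋ + 1; -123.6187° ∈ [-126°, -120°) → zone 10.
Hemisphere: N (φ ≥ 0).
Central meridian λ₀ = 6×10 − 183 = -123°.

Zone 10N, central meridian -123°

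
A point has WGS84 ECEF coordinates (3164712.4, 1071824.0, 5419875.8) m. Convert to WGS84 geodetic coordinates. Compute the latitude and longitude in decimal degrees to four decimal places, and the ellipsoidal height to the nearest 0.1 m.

lat 58.5182°, lon 18.7102°, h 4425.2 m

λ = atan2(Y, X) = 18.71019955°; p = √(X²+Y²) = 3341288.9 m.
Bowring's method on WGS84 (a = 6378137 m, b = 6356752.314 m) gives φ = 58.51820009°, h = 4425.182 m.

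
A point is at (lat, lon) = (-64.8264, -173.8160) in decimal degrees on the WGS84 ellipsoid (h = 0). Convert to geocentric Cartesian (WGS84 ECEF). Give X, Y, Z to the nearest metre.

WGS84: a = 6378137 m, e² = 0.006694380; N(φ) = a/√(1−e²sin²φ) = 6395695.364 m.
X = (N+h)·cosφ·cosλ = -2704657.605 m; Y = (N+h)·cosφ·sinλ = -293055.668 m; Z = (N(1−e²)+h)·sinφ = -5749503.550 m.

X -2704658 m, Y -293056 m, Z -5749504 m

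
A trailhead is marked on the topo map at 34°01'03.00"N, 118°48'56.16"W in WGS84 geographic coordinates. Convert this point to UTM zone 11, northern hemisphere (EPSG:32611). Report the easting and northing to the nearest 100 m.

E 332400 m, N 3765600 m

Zone 11 central meridian λ₀ = 6×11 − 183 = -117°; Δλ = -1.8156°.
Transverse Mercator on WGS84 with k₀ = 0.9996 gives E = 332357.086 m, N = 3765582.617 m.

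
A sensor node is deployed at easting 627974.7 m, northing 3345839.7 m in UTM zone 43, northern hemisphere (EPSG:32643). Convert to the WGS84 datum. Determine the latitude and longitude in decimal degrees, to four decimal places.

Zone 43N: λ₀ = 75°, k₀ = 0.9996, false easting 500000 m.
Meridian distance M = (N − FN)/k₀ = 3347178.6 m.
Inverse transverse Mercator on WGS84 gives φ = 30.23739960°, λ = 76.32999988°.

lat 30.2374°, lon 76.3300°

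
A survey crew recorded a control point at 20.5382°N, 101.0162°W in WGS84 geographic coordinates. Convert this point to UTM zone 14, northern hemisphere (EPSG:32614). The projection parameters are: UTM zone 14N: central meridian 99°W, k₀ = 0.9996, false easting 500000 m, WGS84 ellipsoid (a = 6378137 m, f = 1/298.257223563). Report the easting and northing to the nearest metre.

E 289788 m, N 2272338 m

Zone 14 central meridian λ₀ = 6×14 − 183 = -99°; Δλ = -2.0162°.
Transverse Mercator on WGS84 with k₀ = 0.9996 gives E = 289788.071 m, N = 2272338.307 m.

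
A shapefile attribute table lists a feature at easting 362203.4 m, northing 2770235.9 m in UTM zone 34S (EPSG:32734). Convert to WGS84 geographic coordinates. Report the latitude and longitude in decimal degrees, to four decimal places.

Zone 34S: λ₀ = 21°, k₀ = 0.9996, false easting 500000 m, false northing 10000000 m.
Meridian distance M = (N − FN)/k₀ = -7232657.2 m.
Inverse transverse Mercator on WGS84 gives φ = -65.16239994°, λ = 18.05920101°.

lat -65.1624°, lon 18.0592°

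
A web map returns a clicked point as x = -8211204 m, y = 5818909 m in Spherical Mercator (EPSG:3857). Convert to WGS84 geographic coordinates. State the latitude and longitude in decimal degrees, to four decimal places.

R = 6378137 m. λ = x/R = -73.76250054°.
φ = 2·arctan(exp(y/R)) − 90° = 2·arctan(2.49010) − 90° = 46.24009844°.

lat 46.2401°, lon -73.7625°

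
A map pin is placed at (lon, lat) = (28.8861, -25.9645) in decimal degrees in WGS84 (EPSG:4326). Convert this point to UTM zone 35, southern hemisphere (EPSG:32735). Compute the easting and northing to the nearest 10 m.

Zone 35 central meridian λ₀ = 6×35 − 183 = 27°; Δλ = +1.8861°.
Transverse Mercator on WGS84 with k₀ = 0.9996 gives E = 688834.364 m, N = 7126886.462 m.

E 688830 m, N 7126890 m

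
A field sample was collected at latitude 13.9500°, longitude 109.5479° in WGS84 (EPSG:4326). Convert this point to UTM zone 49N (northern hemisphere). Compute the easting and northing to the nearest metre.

E 343138 m, N 1542676 m

Zone 49 central meridian λ₀ = 6×49 − 183 = 111°; Δλ = -1.4521°.
Transverse Mercator on WGS84 with k₀ = 0.9996 gives E = 343137.804 m, N = 1542675.839 m.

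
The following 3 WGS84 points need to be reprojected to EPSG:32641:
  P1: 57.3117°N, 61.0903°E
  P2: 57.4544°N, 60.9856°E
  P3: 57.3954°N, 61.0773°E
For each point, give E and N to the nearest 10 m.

UTM zone 41N: λ₀ = 63°, k₀ = 0.9996.
P1 (57.3117°, 61.0903°) → (384970.276, 6353697.405) m.
P2 (57.4544°, 60.9856°) → (379135.283, 6369760.768) m.
P3 (57.3954°, 61.0773°) → (384450.665, 6363034.880) m.

P1: E 384970 m, N 6353700 m; P2: E 379140 m, N 6369760 m; P3: E 384450 m, N 6363030 m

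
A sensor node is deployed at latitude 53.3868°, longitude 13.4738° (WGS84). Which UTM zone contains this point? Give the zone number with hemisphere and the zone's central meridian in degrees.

UTM zone = ⌊(λ + 180)/6⌋ + 1; 13.4738° ∈ [12°, 18°) → zone 33.
Hemisphere: N (φ ≥ 0).
Central meridian λ₀ = 6×33 − 183 = 15°.

Zone 33N, central meridian 15°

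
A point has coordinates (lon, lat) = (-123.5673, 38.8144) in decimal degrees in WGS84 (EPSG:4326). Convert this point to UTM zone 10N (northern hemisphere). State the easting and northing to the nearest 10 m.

Zone 10 central meridian λ₀ = 6×10 − 183 = -123°; Δλ = -0.5673°.
Transverse Mercator on WGS84 with k₀ = 0.9996 gives E = 450748.247 m, N = 4296333.514 m.

E 450750 m, N 4296330 m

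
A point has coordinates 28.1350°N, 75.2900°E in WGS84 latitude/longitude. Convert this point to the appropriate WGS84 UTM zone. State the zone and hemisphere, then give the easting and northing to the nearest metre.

Zone 43N: E 528478 m, N 3112191 m

Longitude 75.2900° lies in the 6° band [72°, 78°), giving zone 43; latitude is north of the equator, so 43N.
Zone 43 central meridian λ₀ = 6×43 − 183 = 75°; Δλ = +0.2900°.
Transverse Mercator on WGS84 with k₀ = 0.9996 gives E = 528477.985 m, N = 3112191.144 m.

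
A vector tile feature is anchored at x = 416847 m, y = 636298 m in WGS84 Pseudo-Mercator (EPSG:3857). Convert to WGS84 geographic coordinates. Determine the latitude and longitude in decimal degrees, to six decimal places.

lat 5.706504°, lon 3.744600°

R = 6378137 m. λ = x/R = 3.74460031°.
φ = 2·arctan(exp(y/R)) − 90° = 2·arctan(1.10491) − 90° = 5.70650433°.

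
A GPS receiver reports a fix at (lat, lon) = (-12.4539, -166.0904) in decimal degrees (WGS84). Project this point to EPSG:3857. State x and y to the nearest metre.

x -18489099 m, y -1397409 m

Web Mercator is spherical with R = a = 6378137 m.
x = R·λ = 6378137 × -2.898824336 = -18489098.754 m.
y = R·ln tan(π/4 + φ/2) = 6378137 × -0.219093637 = -1397409.231 m.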